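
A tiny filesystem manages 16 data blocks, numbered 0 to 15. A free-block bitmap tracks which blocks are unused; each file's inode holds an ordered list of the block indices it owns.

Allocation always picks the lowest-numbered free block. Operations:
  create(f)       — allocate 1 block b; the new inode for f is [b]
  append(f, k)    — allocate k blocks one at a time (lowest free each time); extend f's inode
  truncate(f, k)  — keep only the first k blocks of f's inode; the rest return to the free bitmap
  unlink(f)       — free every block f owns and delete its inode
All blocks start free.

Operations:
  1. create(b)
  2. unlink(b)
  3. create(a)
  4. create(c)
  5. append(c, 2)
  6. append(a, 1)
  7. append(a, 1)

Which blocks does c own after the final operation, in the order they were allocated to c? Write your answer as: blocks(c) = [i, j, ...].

blocks(c) = [1, 2, 3]

create(b): bitmap=F............... | b=[0]
unlink(b): bitmap=................ | 
create(a): bitmap=F............... | a=[0]
create(c): bitmap=FF.............. | a=[0] c=[1]
append(c, 2): bitmap=FFFF............ | a=[0] c=[1, 2, 3]
append(a, 1): bitmap=FFFFF........... | a=[0, 4] c=[1, 2, 3]
append(a, 1): bitmap=FFFFFF.......... | a=[0, 4, 5] c=[1, 2, 3]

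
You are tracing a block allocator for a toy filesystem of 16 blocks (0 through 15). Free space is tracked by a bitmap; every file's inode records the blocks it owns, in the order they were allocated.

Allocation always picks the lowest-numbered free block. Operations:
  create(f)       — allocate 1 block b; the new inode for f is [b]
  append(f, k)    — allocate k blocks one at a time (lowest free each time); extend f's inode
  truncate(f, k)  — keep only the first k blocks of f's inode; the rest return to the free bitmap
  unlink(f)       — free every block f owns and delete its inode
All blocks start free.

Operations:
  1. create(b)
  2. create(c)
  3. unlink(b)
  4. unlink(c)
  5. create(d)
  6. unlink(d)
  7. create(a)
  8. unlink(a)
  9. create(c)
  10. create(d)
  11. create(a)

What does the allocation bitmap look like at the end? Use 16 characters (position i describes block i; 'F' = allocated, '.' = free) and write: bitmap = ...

bitmap = FFF.............

create(b): bitmap=F............... | b=[0]
create(c): bitmap=FF.............. | b=[0] c=[1]
unlink(b): bitmap=.F.............. | c=[1]
unlink(c): bitmap=................ | 
create(d): bitmap=F............... | d=[0]
unlink(d): bitmap=................ | 
create(a): bitmap=F............... | a=[0]
unlink(a): bitmap=................ | 
create(c): bitmap=F............... | c=[0]
create(d): bitmap=FF.............. | c=[0] d=[1]
create(a): bitmap=FFF............. | a=[2] c=[0] d=[1]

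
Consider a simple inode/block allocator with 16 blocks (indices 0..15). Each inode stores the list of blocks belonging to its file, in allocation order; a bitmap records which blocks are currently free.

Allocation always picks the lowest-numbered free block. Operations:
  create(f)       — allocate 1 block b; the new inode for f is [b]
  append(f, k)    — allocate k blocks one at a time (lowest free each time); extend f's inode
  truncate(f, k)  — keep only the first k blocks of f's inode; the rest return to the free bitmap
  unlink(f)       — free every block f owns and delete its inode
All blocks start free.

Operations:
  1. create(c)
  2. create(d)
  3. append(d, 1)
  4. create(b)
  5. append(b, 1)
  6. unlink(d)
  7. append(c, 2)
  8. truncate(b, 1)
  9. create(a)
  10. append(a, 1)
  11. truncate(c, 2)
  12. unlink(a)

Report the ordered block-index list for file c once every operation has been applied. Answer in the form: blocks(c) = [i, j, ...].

  1. create(c)  ⇒  F...............  {c→[0]}
  2. create(d)  ⇒  FF..............  {c→[0]; d→[1]}
  3. append(d, 1)  ⇒  FFF.............  {c→[0]; d→[1, 2]}
  4. create(b)  ⇒  FFFF............  {b→[3]; c→[0]; d→[1, 2]}
  5. append(b, 1)  ⇒  FFFFF...........  {b→[3, 4]; c→[0]; d→[1, 2]}
  6. unlink(d)  ⇒  F..FF...........  {b→[3, 4]; c→[0]}
  7. append(c, 2)  ⇒  FFFFF...........  {b→[3, 4]; c→[0, 1, 2]}
  8. truncate(b, 1)  ⇒  FFFF............  {b→[3]; c→[0, 1, 2]}
  9. create(a)  ⇒  FFFFF...........  {a→[4]; b→[3]; c→[0, 1, 2]}
  10. append(a, 1)  ⇒  FFFFFF..........  {a→[4, 5]; b→[3]; c→[0, 1, 2]}
  11. truncate(c, 2)  ⇒  FF.FFF..........  {a→[4, 5]; b→[3]; c→[0, 1]}
  12. unlink(a)  ⇒  FF.F............  {b→[3]; c→[0, 1]}

blocks(c) = [0, 1]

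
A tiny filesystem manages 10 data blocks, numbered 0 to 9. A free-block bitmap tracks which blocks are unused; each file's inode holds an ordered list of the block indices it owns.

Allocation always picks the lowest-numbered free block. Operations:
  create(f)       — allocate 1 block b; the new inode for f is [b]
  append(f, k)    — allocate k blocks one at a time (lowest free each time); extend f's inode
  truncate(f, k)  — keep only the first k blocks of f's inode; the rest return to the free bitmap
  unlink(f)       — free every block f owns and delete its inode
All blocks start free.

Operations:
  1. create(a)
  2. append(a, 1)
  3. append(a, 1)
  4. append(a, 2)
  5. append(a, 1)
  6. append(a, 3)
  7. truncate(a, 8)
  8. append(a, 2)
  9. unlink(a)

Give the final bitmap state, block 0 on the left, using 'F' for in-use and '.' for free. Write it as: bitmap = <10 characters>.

bitmap = ..........

[1] create(a) — a=0 (map F.........)
[2] append(a, 1) — a=0,1 (map FF........)
[3] append(a, 1) — a=0,1,2 (map FFF.......)
[4] append(a, 2) — a=0,1,2,3,4 (map FFFFF.....)
[5] append(a, 1) — a=0,1,2,3,4,5 (map FFFFFF....)
[6] append(a, 3) — a=0,1,2,3,4,5,6,7,8 (map FFFFFFFFF.)
[7] truncate(a, 8) — a=0,1,2,3,4,5,6,7 (map FFFFFFFF..)
[8] append(a, 2) — a=0,1,2,3,4,5,6,7,8,9 (map FFFFFFFFFF)
[9] unlink(a) —  (map ..........)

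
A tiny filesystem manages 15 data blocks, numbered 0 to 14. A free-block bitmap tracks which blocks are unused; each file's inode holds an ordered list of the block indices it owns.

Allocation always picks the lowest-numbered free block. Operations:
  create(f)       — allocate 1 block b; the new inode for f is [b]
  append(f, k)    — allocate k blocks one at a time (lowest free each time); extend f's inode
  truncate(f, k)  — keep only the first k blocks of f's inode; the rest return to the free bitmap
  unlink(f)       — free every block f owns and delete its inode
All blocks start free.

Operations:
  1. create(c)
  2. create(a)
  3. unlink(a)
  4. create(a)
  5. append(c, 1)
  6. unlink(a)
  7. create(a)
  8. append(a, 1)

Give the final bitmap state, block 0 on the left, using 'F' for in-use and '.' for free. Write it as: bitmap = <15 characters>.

create(c): bitmap=F.............. | c=[0]
create(a): bitmap=FF............. | a=[1] c=[0]
unlink(a): bitmap=F.............. | c=[0]
create(a): bitmap=FF............. | a=[1] c=[0]
append(c, 1): bitmap=FFF............ | a=[1] c=[0, 2]
unlink(a): bitmap=F.F............ | c=[0, 2]
create(a): bitmap=FFF............ | a=[1] c=[0, 2]
append(a, 1): bitmap=FFFF........... | a=[1, 3] c=[0, 2]

bitmap = FFFF...........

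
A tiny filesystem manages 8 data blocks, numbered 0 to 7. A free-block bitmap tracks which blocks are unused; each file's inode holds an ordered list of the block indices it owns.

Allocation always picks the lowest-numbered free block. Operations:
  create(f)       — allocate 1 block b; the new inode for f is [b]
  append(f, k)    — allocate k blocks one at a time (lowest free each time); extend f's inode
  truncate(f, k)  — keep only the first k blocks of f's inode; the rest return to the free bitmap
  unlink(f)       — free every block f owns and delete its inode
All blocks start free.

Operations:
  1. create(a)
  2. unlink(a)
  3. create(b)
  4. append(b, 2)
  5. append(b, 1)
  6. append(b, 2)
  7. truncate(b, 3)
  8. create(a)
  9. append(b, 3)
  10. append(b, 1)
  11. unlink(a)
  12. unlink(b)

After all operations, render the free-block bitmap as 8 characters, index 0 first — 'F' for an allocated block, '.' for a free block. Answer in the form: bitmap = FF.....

bitmap = ........

  1. create(a)  ⇒  F.......  {a→[0]}
  2. unlink(a)  ⇒  ........  {}
  3. create(b)  ⇒  F.......  {b→[0]}
  4. append(b, 2)  ⇒  FFF.....  {b→[0, 1, 2]}
  5. append(b, 1)  ⇒  FFFF....  {b→[0, 1, 2, 3]}
  6. append(b, 2)  ⇒  FFFFFF..  {b→[0, 1, 2, 3, 4, 5]}
  7. truncate(b, 3)  ⇒  FFF.....  {b→[0, 1, 2]}
  8. create(a)  ⇒  FFFF....  {a→[3]; b→[0, 1, 2]}
  9. append(b, 3)  ⇒  FFFFFFF.  {a→[3]; b→[0, 1, 2, 4, 5, 6]}
  10. append(b, 1)  ⇒  FFFFFFFF  {a→[3]; b→[0, 1, 2, 4, 5, 6, 7]}
  11. unlink(a)  ⇒  FFF.FFFF  {b→[0, 1, 2, 4, 5, 6, 7]}
  12. unlink(b)  ⇒  ........  {}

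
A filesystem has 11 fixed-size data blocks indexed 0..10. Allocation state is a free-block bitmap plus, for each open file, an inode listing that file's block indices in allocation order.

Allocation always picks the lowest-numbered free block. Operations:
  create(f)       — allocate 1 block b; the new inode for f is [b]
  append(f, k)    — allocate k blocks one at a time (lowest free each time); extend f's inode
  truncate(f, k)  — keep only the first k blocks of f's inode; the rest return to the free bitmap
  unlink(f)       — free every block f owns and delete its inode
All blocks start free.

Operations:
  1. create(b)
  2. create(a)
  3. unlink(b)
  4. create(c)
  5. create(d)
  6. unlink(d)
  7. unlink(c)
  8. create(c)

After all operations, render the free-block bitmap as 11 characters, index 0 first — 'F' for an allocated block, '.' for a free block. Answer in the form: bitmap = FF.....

bitmap = FF.........

create(b): bitmap=F.......... | b=[0]
create(a): bitmap=FF......... | a=[1] b=[0]
unlink(b): bitmap=.F......... | a=[1]
create(c): bitmap=FF......... | a=[1] c=[0]
create(d): bitmap=FFF........ | a=[1] c=[0] d=[2]
unlink(d): bitmap=FF......... | a=[1] c=[0]
unlink(c): bitmap=.F......... | a=[1]
create(c): bitmap=FF......... | a=[1] c=[0]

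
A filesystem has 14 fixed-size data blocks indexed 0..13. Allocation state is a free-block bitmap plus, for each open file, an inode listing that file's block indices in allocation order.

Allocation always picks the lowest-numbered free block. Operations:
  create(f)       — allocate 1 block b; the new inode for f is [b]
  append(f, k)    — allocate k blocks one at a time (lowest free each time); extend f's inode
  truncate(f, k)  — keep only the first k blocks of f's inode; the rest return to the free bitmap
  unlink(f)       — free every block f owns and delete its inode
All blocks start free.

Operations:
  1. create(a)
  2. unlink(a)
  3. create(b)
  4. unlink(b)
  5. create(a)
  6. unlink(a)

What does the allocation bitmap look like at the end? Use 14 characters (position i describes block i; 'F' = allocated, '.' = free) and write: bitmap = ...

bitmap = ..............

  1. create(a)  ⇒  F.............  {a→[0]}
  2. unlink(a)  ⇒  ..............  {}
  3. create(b)  ⇒  F.............  {b→[0]}
  4. unlink(b)  ⇒  ..............  {}
  5. create(a)  ⇒  F.............  {a→[0]}
  6. unlink(a)  ⇒  ..............  {}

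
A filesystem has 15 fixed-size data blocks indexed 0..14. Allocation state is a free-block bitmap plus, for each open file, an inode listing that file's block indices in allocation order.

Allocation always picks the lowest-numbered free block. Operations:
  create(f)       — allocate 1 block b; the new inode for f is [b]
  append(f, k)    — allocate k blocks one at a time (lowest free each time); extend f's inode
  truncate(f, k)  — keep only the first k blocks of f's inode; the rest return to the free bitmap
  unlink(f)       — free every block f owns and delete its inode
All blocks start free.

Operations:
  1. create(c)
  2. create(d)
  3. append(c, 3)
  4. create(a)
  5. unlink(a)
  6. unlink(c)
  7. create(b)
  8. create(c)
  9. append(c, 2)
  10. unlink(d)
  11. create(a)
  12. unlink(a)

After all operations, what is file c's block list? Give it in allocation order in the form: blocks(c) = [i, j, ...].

[1] create(c) — c=0 (map F..............)
[2] create(d) — c=0 d=1 (map FF.............)
[3] append(c, 3) — c=0,2,3,4 d=1 (map FFFFF..........)
[4] create(a) — a=5 c=0,2,3,4 d=1 (map FFFFFF.........)
[5] unlink(a) — c=0,2,3,4 d=1 (map FFFFF..........)
[6] unlink(c) — d=1 (map .F.............)
[7] create(b) — b=0 d=1 (map FF.............)
[8] create(c) — b=0 c=2 d=1 (map FFF............)
[9] append(c, 2) — b=0 c=2,3,4 d=1 (map FFFFF..........)
[10] unlink(d) — b=0 c=2,3,4 (map F.FFF..........)
[11] create(a) — a=1 b=0 c=2,3,4 (map FFFFF..........)
[12] unlink(a) — b=0 c=2,3,4 (map F.FFF..........)

blocks(c) = [2, 3, 4]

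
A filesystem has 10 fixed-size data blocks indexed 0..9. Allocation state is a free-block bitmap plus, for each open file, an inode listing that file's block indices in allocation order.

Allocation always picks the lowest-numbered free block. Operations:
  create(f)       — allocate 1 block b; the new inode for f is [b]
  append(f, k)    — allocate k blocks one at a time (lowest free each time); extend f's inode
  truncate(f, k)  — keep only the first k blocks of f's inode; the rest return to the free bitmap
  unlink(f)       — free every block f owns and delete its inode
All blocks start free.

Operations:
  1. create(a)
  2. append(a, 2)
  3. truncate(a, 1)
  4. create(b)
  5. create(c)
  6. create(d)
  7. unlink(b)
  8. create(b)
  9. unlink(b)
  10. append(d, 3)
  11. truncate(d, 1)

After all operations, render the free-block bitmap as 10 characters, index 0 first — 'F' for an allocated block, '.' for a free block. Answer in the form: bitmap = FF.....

create(a): bitmap=F......... | a=[0]
append(a, 2): bitmap=FFF....... | a=[0, 1, 2]
truncate(a, 1): bitmap=F......... | a=[0]
create(b): bitmap=FF........ | a=[0] b=[1]
create(c): bitmap=FFF....... | a=[0] b=[1] c=[2]
create(d): bitmap=FFFF...... | a=[0] b=[1] c=[2] d=[3]
unlink(b): bitmap=F.FF...... | a=[0] c=[2] d=[3]
create(b): bitmap=FFFF...... | a=[0] b=[1] c=[2] d=[3]
unlink(b): bitmap=F.FF...... | a=[0] c=[2] d=[3]
append(d, 3): bitmap=FFFFFF.... | a=[0] c=[2] d=[3, 1, 4, 5]
truncate(d, 1): bitmap=F.FF...... | a=[0] c=[2] d=[3]

bitmap = F.FF......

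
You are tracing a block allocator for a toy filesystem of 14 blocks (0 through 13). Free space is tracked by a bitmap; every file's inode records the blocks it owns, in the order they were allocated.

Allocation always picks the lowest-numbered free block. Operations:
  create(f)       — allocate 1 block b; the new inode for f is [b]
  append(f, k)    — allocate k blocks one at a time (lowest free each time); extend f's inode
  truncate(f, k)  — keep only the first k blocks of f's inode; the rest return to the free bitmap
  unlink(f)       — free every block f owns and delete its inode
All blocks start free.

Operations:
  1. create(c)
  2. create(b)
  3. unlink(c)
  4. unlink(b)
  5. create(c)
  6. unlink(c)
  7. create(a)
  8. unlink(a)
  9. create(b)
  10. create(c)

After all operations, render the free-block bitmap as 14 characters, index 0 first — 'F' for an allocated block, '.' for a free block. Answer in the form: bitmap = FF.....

after create(c) → c:[0]  free=[F.............]
after create(b) → b:[1], c:[0]  free=[FF............]
after unlink(c) → b:[1]  free=[.F............]
after unlink(b) →   free=[..............]
after create(c) → c:[0]  free=[F.............]
after unlink(c) →   free=[..............]
after create(a) → a:[0]  free=[F.............]
after unlink(a) →   free=[..............]
after create(b) → b:[0]  free=[F.............]
after create(c) → b:[0], c:[1]  free=[FF............]

bitmap = FF............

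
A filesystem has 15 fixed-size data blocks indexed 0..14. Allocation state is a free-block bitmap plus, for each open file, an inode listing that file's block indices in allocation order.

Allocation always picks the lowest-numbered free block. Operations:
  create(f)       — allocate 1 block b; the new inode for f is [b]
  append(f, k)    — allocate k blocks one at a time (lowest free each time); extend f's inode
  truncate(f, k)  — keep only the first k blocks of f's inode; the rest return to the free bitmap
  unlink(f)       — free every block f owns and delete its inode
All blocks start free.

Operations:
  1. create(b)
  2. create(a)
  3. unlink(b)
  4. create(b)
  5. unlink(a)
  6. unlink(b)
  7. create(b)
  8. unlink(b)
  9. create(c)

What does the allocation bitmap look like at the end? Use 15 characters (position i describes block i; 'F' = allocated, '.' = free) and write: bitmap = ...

[1] create(b) — b=0 (map F..............)
[2] create(a) — a=1 b=0 (map FF.............)
[3] unlink(b) — a=1 (map .F.............)
[4] create(b) — a=1 b=0 (map FF.............)
[5] unlink(a) — b=0 (map F..............)
[6] unlink(b) —  (map ...............)
[7] create(b) — b=0 (map F..............)
[8] unlink(b) —  (map ...............)
[9] create(c) — c=0 (map F..............)

bitmap = F..............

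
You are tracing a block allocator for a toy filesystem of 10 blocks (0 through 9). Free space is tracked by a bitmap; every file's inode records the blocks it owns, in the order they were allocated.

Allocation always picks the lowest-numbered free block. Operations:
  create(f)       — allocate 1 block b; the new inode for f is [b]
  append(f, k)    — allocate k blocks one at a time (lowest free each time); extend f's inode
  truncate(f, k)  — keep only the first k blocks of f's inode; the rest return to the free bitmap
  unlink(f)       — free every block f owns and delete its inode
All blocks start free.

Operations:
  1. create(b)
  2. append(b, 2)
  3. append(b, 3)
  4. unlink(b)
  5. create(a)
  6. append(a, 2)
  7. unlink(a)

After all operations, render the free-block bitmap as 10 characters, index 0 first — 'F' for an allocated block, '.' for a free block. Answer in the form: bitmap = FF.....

bitmap = ..........

  1. create(b)  ⇒  F.........  {b→[0]}
  2. append(b, 2)  ⇒  FFF.......  {b→[0, 1, 2]}
  3. append(b, 3)  ⇒  FFFFFF....  {b→[0, 1, 2, 3, 4, 5]}
  4. unlink(b)  ⇒  ..........  {}
  5. create(a)  ⇒  F.........  {a→[0]}
  6. append(a, 2)  ⇒  FFF.......  {a→[0, 1, 2]}
  7. unlink(a)  ⇒  ..........  {}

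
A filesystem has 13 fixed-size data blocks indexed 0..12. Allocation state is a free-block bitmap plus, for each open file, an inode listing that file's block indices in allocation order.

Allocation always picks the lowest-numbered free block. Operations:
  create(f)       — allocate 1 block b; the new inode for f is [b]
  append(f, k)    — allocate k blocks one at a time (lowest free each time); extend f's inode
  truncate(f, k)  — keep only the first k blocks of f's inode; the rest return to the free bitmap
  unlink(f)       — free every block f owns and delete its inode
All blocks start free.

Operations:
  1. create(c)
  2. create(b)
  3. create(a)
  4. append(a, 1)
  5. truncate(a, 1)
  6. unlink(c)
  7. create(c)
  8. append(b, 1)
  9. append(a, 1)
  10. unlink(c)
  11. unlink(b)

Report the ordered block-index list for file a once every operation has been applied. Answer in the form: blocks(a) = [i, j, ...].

[1] create(c) — c=0 (map F............)
[2] create(b) — b=1 c=0 (map FF...........)
[3] create(a) — a=2 b=1 c=0 (map FFF..........)
[4] append(a, 1) — a=2,3 b=1 c=0 (map FFFF.........)
[5] truncate(a, 1) — a=2 b=1 c=0 (map FFF..........)
[6] unlink(c) — a=2 b=1 (map .FF..........)
[7] create(c) — a=2 b=1 c=0 (map FFF..........)
[8] append(b, 1) — a=2 b=1,3 c=0 (map FFFF.........)
[9] append(a, 1) — a=2,4 b=1,3 c=0 (map FFFFF........)
[10] unlink(c) — a=2,4 b=1,3 (map .FFFF........)
[11] unlink(b) — a=2,4 (map ..F.F........)

blocks(a) = [2, 4]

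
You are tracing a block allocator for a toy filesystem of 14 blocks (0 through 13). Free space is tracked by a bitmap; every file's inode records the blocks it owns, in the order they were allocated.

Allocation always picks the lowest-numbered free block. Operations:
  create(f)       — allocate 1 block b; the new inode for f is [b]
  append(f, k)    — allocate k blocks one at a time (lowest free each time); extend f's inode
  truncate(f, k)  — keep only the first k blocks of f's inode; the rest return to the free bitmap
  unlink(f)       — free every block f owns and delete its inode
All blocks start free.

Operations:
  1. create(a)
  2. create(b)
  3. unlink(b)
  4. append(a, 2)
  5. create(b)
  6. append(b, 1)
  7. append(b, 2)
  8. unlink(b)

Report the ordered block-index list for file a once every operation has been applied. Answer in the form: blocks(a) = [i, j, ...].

blocks(a) = [0, 1, 2]

after create(a) → a:[0]  free=[F.............]
after create(b) → a:[0], b:[1]  free=[FF............]
after unlink(b) → a:[0]  free=[F.............]
after append(a, 2) → a:[0, 1, 2]  free=[FFF...........]
after create(b) → a:[0, 1, 2], b:[3]  free=[FFFF..........]
after append(b, 1) → a:[0, 1, 2], b:[3, 4]  free=[FFFFF.........]
after append(b, 2) → a:[0, 1, 2], b:[3, 4, 5, 6]  free=[FFFFFFF.......]
after unlink(b) → a:[0, 1, 2]  free=[FFF...........]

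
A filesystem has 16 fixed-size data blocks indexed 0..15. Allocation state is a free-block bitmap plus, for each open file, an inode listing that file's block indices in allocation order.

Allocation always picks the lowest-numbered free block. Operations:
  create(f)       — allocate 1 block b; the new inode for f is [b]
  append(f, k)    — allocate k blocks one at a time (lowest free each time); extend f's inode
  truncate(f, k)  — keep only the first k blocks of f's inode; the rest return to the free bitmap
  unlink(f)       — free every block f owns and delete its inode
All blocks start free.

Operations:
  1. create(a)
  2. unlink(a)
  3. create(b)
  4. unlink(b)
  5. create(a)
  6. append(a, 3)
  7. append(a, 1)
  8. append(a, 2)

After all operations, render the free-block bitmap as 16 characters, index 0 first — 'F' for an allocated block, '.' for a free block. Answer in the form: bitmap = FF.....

bitmap = FFFFFFF.........

create(a): bitmap=F............... | a=[0]
unlink(a): bitmap=................ | 
create(b): bitmap=F............... | b=[0]
unlink(b): bitmap=................ | 
create(a): bitmap=F............... | a=[0]
append(a, 3): bitmap=FFFF............ | a=[0, 1, 2, 3]
append(a, 1): bitmap=FFFFF........... | a=[0, 1, 2, 3, 4]
append(a, 2): bitmap=FFFFFFF......... | a=[0, 1, 2, 3, 4, 5, 6]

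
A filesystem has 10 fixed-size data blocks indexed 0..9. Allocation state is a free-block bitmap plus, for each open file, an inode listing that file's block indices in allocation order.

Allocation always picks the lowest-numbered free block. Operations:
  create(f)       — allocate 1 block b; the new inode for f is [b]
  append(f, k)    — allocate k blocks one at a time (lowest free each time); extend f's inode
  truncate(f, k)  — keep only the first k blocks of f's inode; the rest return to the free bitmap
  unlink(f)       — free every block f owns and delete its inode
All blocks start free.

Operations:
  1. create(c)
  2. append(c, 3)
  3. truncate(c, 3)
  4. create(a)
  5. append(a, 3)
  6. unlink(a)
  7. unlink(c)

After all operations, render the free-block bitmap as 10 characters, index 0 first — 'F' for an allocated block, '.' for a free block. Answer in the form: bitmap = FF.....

[1] create(c) — c=0 (map F.........)
[2] append(c, 3) — c=0,1,2,3 (map FFFF......)
[3] truncate(c, 3) — c=0,1,2 (map FFF.......)
[4] create(a) — a=3 c=0,1,2 (map FFFF......)
[5] append(a, 3) — a=3,4,5,6 c=0,1,2 (map FFFFFFF...)
[6] unlink(a) — c=0,1,2 (map FFF.......)
[7] unlink(c) —  (map ..........)

bitmap = ..........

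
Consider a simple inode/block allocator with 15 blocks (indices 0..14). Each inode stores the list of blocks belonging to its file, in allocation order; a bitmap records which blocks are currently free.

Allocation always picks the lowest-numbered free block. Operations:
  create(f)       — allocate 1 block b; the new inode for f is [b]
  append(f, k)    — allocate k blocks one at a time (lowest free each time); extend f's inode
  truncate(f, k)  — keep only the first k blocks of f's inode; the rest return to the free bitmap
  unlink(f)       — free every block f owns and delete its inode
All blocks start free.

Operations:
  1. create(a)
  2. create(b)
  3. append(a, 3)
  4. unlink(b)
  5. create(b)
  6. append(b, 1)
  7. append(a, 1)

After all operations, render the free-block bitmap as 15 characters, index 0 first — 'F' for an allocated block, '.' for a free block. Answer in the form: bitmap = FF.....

[1] create(a) — a=0 (map F..............)
[2] create(b) — a=0 b=1 (map FF.............)
[3] append(a, 3) — a=0,2,3,4 b=1 (map FFFFF..........)
[4] unlink(b) — a=0,2,3,4 (map F.FFF..........)
[5] create(b) — a=0,2,3,4 b=1 (map FFFFF..........)
[6] append(b, 1) — a=0,2,3,4 b=1,5 (map FFFFFF.........)
[7] append(a, 1) — a=0,2,3,4,6 b=1,5 (map FFFFFFF........)

bitmap = FFFFFFF........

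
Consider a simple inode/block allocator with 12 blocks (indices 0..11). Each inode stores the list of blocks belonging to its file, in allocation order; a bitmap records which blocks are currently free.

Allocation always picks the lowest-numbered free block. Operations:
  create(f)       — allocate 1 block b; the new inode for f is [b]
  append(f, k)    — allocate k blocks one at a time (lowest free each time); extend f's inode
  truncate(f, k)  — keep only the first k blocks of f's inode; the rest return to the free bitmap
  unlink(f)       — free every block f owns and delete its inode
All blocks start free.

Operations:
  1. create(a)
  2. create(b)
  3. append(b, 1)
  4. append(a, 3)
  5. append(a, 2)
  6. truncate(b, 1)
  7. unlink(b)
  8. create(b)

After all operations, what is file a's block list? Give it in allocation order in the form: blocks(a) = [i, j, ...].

blocks(a) = [0, 3, 4, 5, 6, 7]

[1] create(a) — a=0 (map F...........)
[2] create(b) — a=0 b=1 (map FF..........)
[3] append(b, 1) — a=0 b=1,2 (map FFF.........)
[4] append(a, 3) — a=0,3,4,5 b=1,2 (map FFFFFF......)
[5] append(a, 2) — a=0,3,4,5,6,7 b=1,2 (map FFFFFFFF....)
[6] truncate(b, 1) — a=0,3,4,5,6,7 b=1 (map FF.FFFFF....)
[7] unlink(b) — a=0,3,4,5,6,7 (map F..FFFFF....)
[8] create(b) — a=0,3,4,5,6,7 b=1 (map FF.FFFFF....)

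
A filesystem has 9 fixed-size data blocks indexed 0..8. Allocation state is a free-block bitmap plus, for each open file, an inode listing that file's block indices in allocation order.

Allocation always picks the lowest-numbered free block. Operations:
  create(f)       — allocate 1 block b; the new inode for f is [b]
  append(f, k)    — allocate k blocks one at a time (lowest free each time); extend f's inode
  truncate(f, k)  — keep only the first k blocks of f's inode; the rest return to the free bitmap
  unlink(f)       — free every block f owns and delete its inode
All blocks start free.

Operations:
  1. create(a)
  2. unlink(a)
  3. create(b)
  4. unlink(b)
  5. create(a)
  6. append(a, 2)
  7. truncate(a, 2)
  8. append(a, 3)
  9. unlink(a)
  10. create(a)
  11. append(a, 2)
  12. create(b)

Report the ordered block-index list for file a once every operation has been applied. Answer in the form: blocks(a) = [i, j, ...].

[1] create(a) — a=0 (map F........)
[2] unlink(a) —  (map .........)
[3] create(b) — b=0 (map F........)
[4] unlink(b) —  (map .........)
[5] create(a) — a=0 (map F........)
[6] append(a, 2) — a=0,1,2 (map FFF......)
[7] truncate(a, 2) — a=0,1 (map FF.......)
[8] append(a, 3) — a=0,1,2,3,4 (map FFFFF....)
[9] unlink(a) —  (map .........)
[10] create(a) — a=0 (map F........)
[11] append(a, 2) — a=0,1,2 (map FFF......)
[12] create(b) — a=0,1,2 b=3 (map FFFF.....)

blocks(a) = [0, 1, 2]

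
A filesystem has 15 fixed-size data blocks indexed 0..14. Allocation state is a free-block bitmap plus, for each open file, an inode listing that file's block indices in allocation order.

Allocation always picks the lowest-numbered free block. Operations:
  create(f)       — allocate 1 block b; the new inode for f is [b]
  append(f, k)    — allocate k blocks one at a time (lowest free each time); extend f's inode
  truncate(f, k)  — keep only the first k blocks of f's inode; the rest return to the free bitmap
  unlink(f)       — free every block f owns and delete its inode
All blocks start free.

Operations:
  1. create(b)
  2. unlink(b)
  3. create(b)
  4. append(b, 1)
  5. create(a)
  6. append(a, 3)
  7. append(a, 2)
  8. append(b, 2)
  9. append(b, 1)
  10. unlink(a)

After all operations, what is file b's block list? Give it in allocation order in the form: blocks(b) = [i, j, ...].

after create(b) → b:[0]  free=[F..............]
after unlink(b) →   free=[...............]
after create(b) → b:[0]  free=[F..............]
after append(b, 1) → b:[0, 1]  free=[FF.............]
after create(a) → a:[2], b:[0, 1]  free=[FFF............]
after append(a, 3) → a:[2, 3, 4, 5], b:[0, 1]  free=[FFFFFF.........]
after append(a, 2) → a:[2, 3, 4, 5, 6, 7], b:[0, 1]  free=[FFFFFFFF.......]
after append(b, 2) → a:[2, 3, 4, 5, 6, 7], b:[0, 1, 8, 9]  free=[FFFFFFFFFF.....]
after append(b, 1) → a:[2, 3, 4, 5, 6, 7], b:[0, 1, 8, 9, 10]  free=[FFFFFFFFFFF....]
after unlink(a) → b:[0, 1, 8, 9, 10]  free=[FF......FFF....]

blocks(b) = [0, 1, 8, 9, 10]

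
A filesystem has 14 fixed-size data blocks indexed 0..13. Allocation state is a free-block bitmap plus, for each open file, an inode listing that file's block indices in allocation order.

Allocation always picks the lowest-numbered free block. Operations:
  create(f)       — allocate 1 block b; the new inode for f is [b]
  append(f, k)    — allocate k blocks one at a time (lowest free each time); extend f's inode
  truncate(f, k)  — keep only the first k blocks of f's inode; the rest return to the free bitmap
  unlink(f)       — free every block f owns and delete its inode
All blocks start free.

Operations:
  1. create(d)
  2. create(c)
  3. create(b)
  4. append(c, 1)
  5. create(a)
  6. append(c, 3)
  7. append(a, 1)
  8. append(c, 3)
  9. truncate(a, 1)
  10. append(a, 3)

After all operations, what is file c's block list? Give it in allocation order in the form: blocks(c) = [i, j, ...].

create(d): bitmap=F............. | d=[0]
create(c): bitmap=FF............ | c=[1] d=[0]
create(b): bitmap=FFF........... | b=[2] c=[1] d=[0]
append(c, 1): bitmap=FFFF.......... | b=[2] c=[1, 3] d=[0]
create(a): bitmap=FFFFF......... | a=[4] b=[2] c=[1, 3] d=[0]
append(c, 3): bitmap=FFFFFFFF...... | a=[4] b=[2] c=[1, 3, 5, 6, 7] d=[0]
append(a, 1): bitmap=FFFFFFFFF..... | a=[4, 8] b=[2] c=[1, 3, 5, 6, 7] d=[0]
append(c, 3): bitmap=FFFFFFFFFFFF.. | a=[4, 8] b=[2] c=[1, 3, 5, 6, 7, 9, 10, 11] d=[0]
truncate(a, 1): bitmap=FFFFFFFF.FFF.. | a=[4] b=[2] c=[1, 3, 5, 6, 7, 9, 10, 11] d=[0]
append(a, 3): bitmap=FFFFFFFFFFFFFF | a=[4, 8, 12, 13] b=[2] c=[1, 3, 5, 6, 7, 9, 10, 11] d=[0]

blocks(c) = [1, 3, 5, 6, 7, 9, 10, 11]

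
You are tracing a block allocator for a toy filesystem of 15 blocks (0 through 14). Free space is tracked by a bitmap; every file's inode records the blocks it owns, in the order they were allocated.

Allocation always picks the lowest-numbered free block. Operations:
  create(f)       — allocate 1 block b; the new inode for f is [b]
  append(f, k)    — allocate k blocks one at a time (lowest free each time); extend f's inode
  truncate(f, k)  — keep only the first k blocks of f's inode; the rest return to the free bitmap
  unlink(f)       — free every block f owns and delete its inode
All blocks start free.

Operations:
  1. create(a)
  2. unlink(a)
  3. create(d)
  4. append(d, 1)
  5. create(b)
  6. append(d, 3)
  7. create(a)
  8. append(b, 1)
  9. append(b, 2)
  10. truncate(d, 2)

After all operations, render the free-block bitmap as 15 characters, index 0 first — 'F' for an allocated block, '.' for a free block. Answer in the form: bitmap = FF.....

create(a): bitmap=F.............. | a=[0]
unlink(a): bitmap=............... | 
create(d): bitmap=F.............. | d=[0]
append(d, 1): bitmap=FF............. | d=[0, 1]
create(b): bitmap=FFF............ | b=[2] d=[0, 1]
append(d, 3): bitmap=FFFFFF......... | b=[2] d=[0, 1, 3, 4, 5]
create(a): bitmap=FFFFFFF........ | a=[6] b=[2] d=[0, 1, 3, 4, 5]
append(b, 1): bitmap=FFFFFFFF....... | a=[6] b=[2, 7] d=[0, 1, 3, 4, 5]
append(b, 2): bitmap=FFFFFFFFFF..... | a=[6] b=[2, 7, 8, 9] d=[0, 1, 3, 4, 5]
truncate(d, 2): bitmap=FFF...FFFF..... | a=[6] b=[2, 7, 8, 9] d=[0, 1]

bitmap = FFF...FFFF.....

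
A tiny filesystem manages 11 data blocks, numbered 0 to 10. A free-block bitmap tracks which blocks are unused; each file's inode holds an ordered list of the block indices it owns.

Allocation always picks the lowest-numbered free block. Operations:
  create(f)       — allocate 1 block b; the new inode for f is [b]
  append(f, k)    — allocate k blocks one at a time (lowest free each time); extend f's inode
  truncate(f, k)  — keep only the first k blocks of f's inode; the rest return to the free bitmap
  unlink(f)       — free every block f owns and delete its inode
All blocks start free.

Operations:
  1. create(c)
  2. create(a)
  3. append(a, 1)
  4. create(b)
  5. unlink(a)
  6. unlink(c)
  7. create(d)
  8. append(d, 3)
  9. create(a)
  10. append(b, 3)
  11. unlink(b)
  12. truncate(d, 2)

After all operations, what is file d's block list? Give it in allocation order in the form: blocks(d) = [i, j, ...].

create(c): bitmap=F.......... | c=[0]
create(a): bitmap=FF......... | a=[1] c=[0]
append(a, 1): bitmap=FFF........ | a=[1, 2] c=[0]
create(b): bitmap=FFFF....... | a=[1, 2] b=[3] c=[0]
unlink(a): bitmap=F..F....... | b=[3] c=[0]
unlink(c): bitmap=...F....... | b=[3]
create(d): bitmap=F..F....... | b=[3] d=[0]
append(d, 3): bitmap=FFFFF...... | b=[3] d=[0, 1, 2, 4]
create(a): bitmap=FFFFFF..... | a=[5] b=[3] d=[0, 1, 2, 4]
append(b, 3): bitmap=FFFFFFFFF.. | a=[5] b=[3, 6, 7, 8] d=[0, 1, 2, 4]
unlink(b): bitmap=FFF.FF..... | a=[5] d=[0, 1, 2, 4]
truncate(d, 2): bitmap=FF...F..... | a=[5] d=[0, 1]

blocks(d) = [0, 1]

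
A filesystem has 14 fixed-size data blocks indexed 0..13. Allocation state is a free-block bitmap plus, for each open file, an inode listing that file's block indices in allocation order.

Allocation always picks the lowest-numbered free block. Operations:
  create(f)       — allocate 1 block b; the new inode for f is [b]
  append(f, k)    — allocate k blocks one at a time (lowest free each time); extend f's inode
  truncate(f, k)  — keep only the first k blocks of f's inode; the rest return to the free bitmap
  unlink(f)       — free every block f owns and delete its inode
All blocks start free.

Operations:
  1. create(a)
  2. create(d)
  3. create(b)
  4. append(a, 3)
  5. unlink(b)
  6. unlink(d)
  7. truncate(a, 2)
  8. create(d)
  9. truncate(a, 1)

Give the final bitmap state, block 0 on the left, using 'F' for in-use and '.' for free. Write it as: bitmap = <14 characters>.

after create(a) → a:[0]  free=[F.............]
after create(d) → a:[0], d:[1]  free=[FF............]
after create(b) → a:[0], b:[2], d:[1]  free=[FFF...........]
after append(a, 3) → a:[0, 3, 4, 5], b:[2], d:[1]  free=[FFFFFF........]
after unlink(b) → a:[0, 3, 4, 5], d:[1]  free=[FF.FFF........]
after unlink(d) → a:[0, 3, 4, 5]  free=[F..FFF........]
after truncate(a, 2) → a:[0, 3]  free=[F..F..........]
after create(d) → a:[0, 3], d:[1]  free=[FF.F..........]
after truncate(a, 1) → a:[0], d:[1]  free=[FF............]

bitmap = FF............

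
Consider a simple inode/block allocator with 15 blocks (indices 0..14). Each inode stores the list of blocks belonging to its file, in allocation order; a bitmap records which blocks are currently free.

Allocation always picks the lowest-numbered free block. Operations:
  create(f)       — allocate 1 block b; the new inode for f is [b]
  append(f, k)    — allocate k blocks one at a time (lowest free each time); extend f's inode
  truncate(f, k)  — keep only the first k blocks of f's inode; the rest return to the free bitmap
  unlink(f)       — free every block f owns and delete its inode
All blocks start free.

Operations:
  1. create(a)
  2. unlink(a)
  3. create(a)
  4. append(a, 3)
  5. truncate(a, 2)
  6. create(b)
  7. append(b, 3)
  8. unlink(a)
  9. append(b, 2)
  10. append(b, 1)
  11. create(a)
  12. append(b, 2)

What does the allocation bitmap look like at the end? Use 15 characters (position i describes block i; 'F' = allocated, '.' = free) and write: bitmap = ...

bitmap = FFFFFFFFFF.....

create(a): bitmap=F.............. | a=[0]
unlink(a): bitmap=............... | 
create(a): bitmap=F.............. | a=[0]
append(a, 3): bitmap=FFFF........... | a=[0, 1, 2, 3]
truncate(a, 2): bitmap=FF............. | a=[0, 1]
create(b): bitmap=FFF............ | a=[0, 1] b=[2]
append(b, 3): bitmap=FFFFFF......... | a=[0, 1] b=[2, 3, 4, 5]
unlink(a): bitmap=..FFFF......... | b=[2, 3, 4, 5]
append(b, 2): bitmap=FFFFFF......... | b=[2, 3, 4, 5, 0, 1]
append(b, 1): bitmap=FFFFFFF........ | b=[2, 3, 4, 5, 0, 1, 6]
create(a): bitmap=FFFFFFFF....... | a=[7] b=[2, 3, 4, 5, 0, 1, 6]
append(b, 2): bitmap=FFFFFFFFFF..... | a=[7] b=[2, 3, 4, 5, 0, 1, 6, 8, 9]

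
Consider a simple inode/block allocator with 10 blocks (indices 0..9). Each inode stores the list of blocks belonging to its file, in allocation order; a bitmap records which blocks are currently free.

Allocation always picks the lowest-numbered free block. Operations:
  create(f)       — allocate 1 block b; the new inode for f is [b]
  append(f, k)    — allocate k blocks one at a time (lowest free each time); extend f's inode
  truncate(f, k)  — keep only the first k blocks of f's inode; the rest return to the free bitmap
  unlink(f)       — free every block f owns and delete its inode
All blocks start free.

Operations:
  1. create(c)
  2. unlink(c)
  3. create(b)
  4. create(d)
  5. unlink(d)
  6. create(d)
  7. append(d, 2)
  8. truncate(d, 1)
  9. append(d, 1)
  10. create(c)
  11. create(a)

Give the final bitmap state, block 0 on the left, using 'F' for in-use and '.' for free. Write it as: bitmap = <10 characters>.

  1. create(c)  ⇒  F.........  {c→[0]}
  2. unlink(c)  ⇒  ..........  {}
  3. create(b)  ⇒  F.........  {b→[0]}
  4. create(d)  ⇒  FF........  {b→[0]; d→[1]}
  5. unlink(d)  ⇒  F.........  {b→[0]}
  6. create(d)  ⇒  FF........  {b→[0]; d→[1]}
  7. append(d, 2)  ⇒  FFFF......  {b→[0]; d→[1, 2, 3]}
  8. truncate(d, 1)  ⇒  FF........  {b→[0]; d→[1]}
  9. append(d, 1)  ⇒  FFF.......  {b→[0]; d→[1, 2]}
  10. create(c)  ⇒  FFFF......  {b→[0]; c→[3]; d→[1, 2]}
  11. create(a)  ⇒  FFFFF.....  {a→[4]; b→[0]; c→[3]; d→[1, 2]}

bitmap = FFFFF.....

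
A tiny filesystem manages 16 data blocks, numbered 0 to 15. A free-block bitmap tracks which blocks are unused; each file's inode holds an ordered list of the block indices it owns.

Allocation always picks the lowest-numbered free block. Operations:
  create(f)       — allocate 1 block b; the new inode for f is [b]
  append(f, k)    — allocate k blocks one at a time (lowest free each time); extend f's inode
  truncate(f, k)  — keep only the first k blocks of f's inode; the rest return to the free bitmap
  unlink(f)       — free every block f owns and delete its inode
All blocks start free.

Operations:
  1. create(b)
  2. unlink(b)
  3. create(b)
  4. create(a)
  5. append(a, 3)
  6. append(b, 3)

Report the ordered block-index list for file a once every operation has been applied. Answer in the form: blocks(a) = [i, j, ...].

blocks(a) = [1, 2, 3, 4]

[1] create(b) — b=0 (map F...............)
[2] unlink(b) —  (map ................)
[3] create(b) — b=0 (map F...............)
[4] create(a) — a=1 b=0 (map FF..............)
[5] append(a, 3) — a=1,2,3,4 b=0 (map FFFFF...........)
[6] append(b, 3) — a=1,2,3,4 b=0,5,6,7 (map FFFFFFFF........)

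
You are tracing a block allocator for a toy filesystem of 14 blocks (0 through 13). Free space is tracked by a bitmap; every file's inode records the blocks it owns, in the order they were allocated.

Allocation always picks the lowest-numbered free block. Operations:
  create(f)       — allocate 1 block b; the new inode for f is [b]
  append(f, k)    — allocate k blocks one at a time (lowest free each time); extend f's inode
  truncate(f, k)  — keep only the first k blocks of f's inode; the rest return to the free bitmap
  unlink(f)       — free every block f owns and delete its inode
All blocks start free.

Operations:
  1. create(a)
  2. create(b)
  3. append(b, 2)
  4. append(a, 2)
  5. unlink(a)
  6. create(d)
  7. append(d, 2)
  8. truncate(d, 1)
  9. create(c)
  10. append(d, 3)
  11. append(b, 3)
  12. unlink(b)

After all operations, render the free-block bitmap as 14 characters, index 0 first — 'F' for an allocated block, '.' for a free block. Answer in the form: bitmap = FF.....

[1] create(a) — a=0 (map F.............)
[2] create(b) — a=0 b=1 (map FF............)
[3] append(b, 2) — a=0 b=1,2,3 (map FFFF..........)
[4] append(a, 2) — a=0,4,5 b=1,2,3 (map FFFFFF........)
[5] unlink(a) — b=1,2,3 (map .FFF..........)
[6] create(d) — b=1,2,3 d=0 (map FFFF..........)
[7] append(d, 2) — b=1,2,3 d=0,4,5 (map FFFFFF........)
[8] truncate(d, 1) — b=1,2,3 d=0 (map FFFF..........)
[9] create(c) — b=1,2,3 c=4 d=0 (map FFFFF.........)
[10] append(d, 3) — b=1,2,3 c=4 d=0,5,6,7 (map FFFFFFFF......)
[11] append(b, 3) — b=1,2,3,8,9,10 c=4 d=0,5,6,7 (map FFFFFFFFFFF...)
[12] unlink(b) — c=4 d=0,5,6,7 (map F...FFFF......)

bitmap = F...FFFF......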